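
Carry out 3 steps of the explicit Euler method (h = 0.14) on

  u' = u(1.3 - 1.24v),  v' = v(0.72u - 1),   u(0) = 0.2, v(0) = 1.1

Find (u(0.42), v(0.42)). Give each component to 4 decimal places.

Euler on (u,v): u_{n+1} = u_n + h·u', v_{n+1} = v_n + h·v'.
0.000000: (0.200000, 1.100000); f=(-0.012800, -0.941600) → (0.198208, 0.968176)
0.140000: (0.198208, 0.968176); f=(0.019714, -0.830008) → (0.200968, 0.851975)
0.280000: (0.200968, 0.851975); f=(0.048946, -0.728697) → (0.207820, 0.749957)
(u(0.42), v(0.42)) ≈ (0.2078, 0.7500)

0.2078, 0.7500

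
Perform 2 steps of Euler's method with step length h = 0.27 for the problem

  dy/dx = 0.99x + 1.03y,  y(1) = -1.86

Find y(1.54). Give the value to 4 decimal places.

-2.3573

Euler: y_{n+1} = y_n + h·f(x_n, y_n).
x=1.000000, y=-1.860000: f=-0.925800 → y ← -1.860000 + 0.27·(-0.925800) = -2.109966
x=1.270000, y=-2.109966: f=-0.915965 → y ← -2.109966 + 0.27·(-0.915965) = -2.357277
y(1.54) ≈ -2.3573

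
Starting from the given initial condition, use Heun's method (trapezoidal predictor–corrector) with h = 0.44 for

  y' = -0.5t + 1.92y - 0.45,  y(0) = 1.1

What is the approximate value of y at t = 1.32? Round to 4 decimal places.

8.5041

Heun: k1 = f(t_n, y_n); k2 = f(t_n + h, y_n + h·k1); y_{n+1} = y_n + (h/2)·(k1 + k2).
t=0.000000, y=1.100000:
  k1 = f(0.000000, 1.100000) = 1.662000
  k2 = f(0.440000, 1.831280) = 2.846058
  y ← 1.100000 + (0.44/2)·(1.662000 + 2.846058) = 2.091773
t=0.440000, y=2.091773:
  k1 = f(0.440000, 2.091773) = 3.346204
  k2 = f(0.880000, 3.564102) = 5.953076
  y ← 2.091773 + (0.44/2)·(3.346204 + 5.953076) = 4.137614
t=0.880000, y=4.137614:
  k1 = f(0.880000, 4.137614) = 7.054219
  k2 = f(1.320000, 7.241471) = 12.793624
  y ← 4.137614 + (0.44/2)·(7.054219 + 12.793624) = 8.504140
y(1.32) ≈ 8.5041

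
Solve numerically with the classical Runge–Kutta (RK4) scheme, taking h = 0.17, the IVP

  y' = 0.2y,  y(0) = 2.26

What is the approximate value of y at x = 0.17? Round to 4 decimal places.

RK4: k1 = f(x_n, y_n); k2 = f(x_n + h/2, y_n + (h/2)·k1); k3 = f(x_n + h/2, y_n + (h/2)·k2); k4 = f(x_n + h, y_n + h·k3); y_{n+1} = y_n + (h/6)·(k1 + 2k2 + 2k3 + k4).
x=0.000000, y=2.260000:
  k1 = f(0.000000, 2.260000) = 0.452000
  k2 = f(0.085000, 2.298420) = 0.459684
  k3 = f(0.085000, 2.299073) = 0.459815
  k4 = f(0.170000, 2.338168) = 0.467634
  y ← 2.260000 + (0.17/6)·(k1 + 2k2 + 2k3 + k4) = 2.338161
y(0.17) ≈ 2.3382

2.3382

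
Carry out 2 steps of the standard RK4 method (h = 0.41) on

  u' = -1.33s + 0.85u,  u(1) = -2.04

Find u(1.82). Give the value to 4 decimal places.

RK4: k1 = f(s_n, u_n); k2 = f(s_n + h/2, u_n + (h/2)·k1); k3 = f(s_n + h/2, u_n + (h/2)·k2); k4 = f(s_n + h, u_n + h·k3); u_{n+1} = u_n + (h/6)·(k1 + 2k2 + 2k3 + k4).
s=1.000000, u=-2.040000:
  k1 = f(1.000000, -2.040000) = -3.064000
  k2 = f(1.205000, -2.668120) = -3.870552
  k3 = f(1.205000, -2.833463) = -4.011094
  k4 = f(1.410000, -3.684548) = -5.007166
  u ← -2.040000 + (0.41/6)·(k1 + 2k2 + 2k3 + k4) = -3.668688
s=1.410000, u=-3.668688:
  k1 = f(1.410000, -3.668688) = -4.993685
  k2 = f(1.615000, -4.692393) = -6.136484
  k3 = f(1.615000, -4.926667) = -6.335617
  k4 = f(1.820000, -6.266291) = -7.746947
  u ← -3.668688 + (0.41/6)·(k1 + 2k2 + 2k3 + k4) = -6.243818
u(1.82) ≈ -6.2438

-6.2438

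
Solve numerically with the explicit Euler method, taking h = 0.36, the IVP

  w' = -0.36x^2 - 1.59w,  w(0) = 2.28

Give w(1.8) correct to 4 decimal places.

-0.3144

Euler: w_{n+1} = w_n + h·f(x_n, w_n).
x=0.000000, w=2.280000: f=-3.625200 → w ← 2.280000 + 0.36·(-3.625200) = 0.974928
x=0.360000, w=0.974928: f=-1.596792 → w ← 0.974928 + 0.36·(-1.596792) = 0.400083
x=0.720000, w=0.400083: f=-0.822756 → w ← 0.400083 + 0.36·(-0.822756) = 0.103891
x=1.080000, w=0.103891: f=-0.585090 → w ← 0.103891 + 0.36·(-0.585090) = -0.106742
x=1.440000, w=-0.106742: f=-0.576777 → w ← -0.106742 + 0.36·(-0.576777) = -0.314381
w(1.8) ≈ -0.3144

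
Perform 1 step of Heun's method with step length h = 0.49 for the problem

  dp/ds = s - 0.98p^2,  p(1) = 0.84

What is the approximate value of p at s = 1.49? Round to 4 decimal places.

1.0448

Heun: k1 = f(s_n, p_n); k2 = f(s_n + h, p_n + h·k1); p_{n+1} = p_n + (h/2)·(k1 + k2).
s=1.000000, p=0.840000:
  k1 = f(1.000000, 0.840000) = 0.308512
  k2 = f(1.490000, 0.991171) = 0.527229
  p ← 0.840000 + (0.49/2)·(0.308512 + 0.527229) = 1.044756
p(1.49) ≈ 1.0448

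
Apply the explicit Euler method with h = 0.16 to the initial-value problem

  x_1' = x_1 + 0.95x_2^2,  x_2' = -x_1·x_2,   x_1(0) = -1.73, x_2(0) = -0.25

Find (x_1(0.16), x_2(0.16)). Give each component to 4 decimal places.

Euler on (x_1,x_2): x_1_{n+1} = x_1_n + h·x_1', x_2_{n+1} = x_2_n + h·x_2'.
0.000000: (-1.730000, -0.250000); f=(-1.670625, -0.432500) → (-1.997300, -0.319200)
(x_1(0.16), x_2(0.16)) ≈ (-1.9973, -0.3192)

-1.9973, -0.3192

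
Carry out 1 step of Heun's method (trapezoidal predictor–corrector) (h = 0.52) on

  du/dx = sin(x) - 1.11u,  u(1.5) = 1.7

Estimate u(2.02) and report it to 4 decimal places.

1.3458

Heun: k1 = f(x_n, u_n); k2 = f(x_n + h, u_n + h·k1); u_{n+1} = u_n + (h/2)·(k1 + k2).
x=1.500000, u=1.700000:
  k1 = f(1.500000, 1.700000) = -0.889505
  k2 = f(2.020000, 1.237457) = -0.472785
  u ← 1.700000 + (0.52/2)·(-0.889505 + (-0.472785)) = 1.345805
u(2.02) ≈ 1.3458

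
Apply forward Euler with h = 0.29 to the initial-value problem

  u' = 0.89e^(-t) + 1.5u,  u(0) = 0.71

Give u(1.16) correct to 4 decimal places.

Euler: u_{n+1} = u_n + h·f(t_n, u_n).
t=0.000000, u=0.710000: f=1.955000 → u ← 0.710000 + 0.29·1.955000 = 1.276950
t=0.290000, u=1.276950: f=2.581380 → u ← 1.276950 + 0.29·2.581380 = 2.025550
t=0.580000, u=2.025550: f=3.536635 → u ← 2.025550 + 0.29·3.536635 = 3.051174
t=0.870000, u=3.051174: f=4.949628 → u ← 3.051174 + 0.29·4.949628 = 4.486566
u(1.16) ≈ 4.4866

4.4866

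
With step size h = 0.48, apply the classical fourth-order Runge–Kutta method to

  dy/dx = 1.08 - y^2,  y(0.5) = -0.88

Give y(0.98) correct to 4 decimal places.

-0.6582

RK4: k1 = f(x_n, y_n); k2 = f(x_n + h/2, y_n + (h/2)·k1); k3 = f(x_n + h/2, y_n + (h/2)·k2); k4 = f(x_n + h, y_n + h·k3); y_{n+1} = y_n + (h/6)·(k1 + 2k2 + 2k3 + k4).
x=0.500000, y=-0.880000:
  k1 = f(0.500000, -0.880000) = 0.305600
  k2 = f(0.740000, -0.806656) = 0.429306
  k3 = f(0.740000, -0.776967) = 0.476323
  k4 = f(0.980000, -0.651365) = 0.655724
  y ← -0.880000 + (0.48/6)·(k1 + 2k2 + 2k3 + k4) = -0.658193
y(0.98) ≈ -0.6582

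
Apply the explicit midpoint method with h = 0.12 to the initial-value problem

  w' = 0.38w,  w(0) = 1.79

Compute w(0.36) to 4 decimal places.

Midpoint: k1 = f(s_n, w_n); k2 = f(s_n + h/2, w_n + (h/2)·k1); w_{n+1} = w_n + h·k2.
s=0.000000, w=1.790000:
  k1 = f(0.000000, 1.790000) = 0.680200
  k2 = f(0.060000, 1.830812) = 0.695709
  w ← 1.790000 + 0.12·0.695709 = 1.873485
s=0.120000, w=1.873485:
  k1 = f(0.120000, 1.873485) = 0.711924
  k2 = f(0.180000, 1.916200) = 0.728156
  w ← 1.873485 + 0.12·0.728156 = 1.960864
s=0.240000, w=1.960864:
  k1 = f(0.240000, 1.960864) = 0.745128
  k2 = f(0.300000, 2.005571) = 0.762117
  w ← 1.960864 + 0.12·0.762117 = 2.052318
w(0.36) ≈ 2.0523

2.0523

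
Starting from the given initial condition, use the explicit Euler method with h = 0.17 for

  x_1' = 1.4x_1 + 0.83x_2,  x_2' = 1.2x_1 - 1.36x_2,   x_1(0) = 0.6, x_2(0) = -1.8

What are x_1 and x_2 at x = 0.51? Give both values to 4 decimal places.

Euler on (x_1,x_2): x_1_{n+1} = x_1_n + h·x_1', x_2_{n+1} = x_2_n + h·x_2'.
0.000000: (0.600000, -1.800000); f=(-0.654000, 3.168000) → (0.488820, -1.261440)
0.170000: (0.488820, -1.261440); f=(-0.362647, 2.302142) → (0.427170, -0.870076)
0.340000: (0.427170, -0.870076); f=(-0.124125, 1.695907) → (0.406069, -0.581772)
(x_1(0.51), x_2(0.51)) ≈ (0.4061, -0.5818)

0.4061, -0.5818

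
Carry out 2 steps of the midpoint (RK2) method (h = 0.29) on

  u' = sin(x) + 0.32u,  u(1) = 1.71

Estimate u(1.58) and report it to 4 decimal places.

2.6607

Midpoint: k1 = f(x_n, u_n); k2 = f(x_n + h/2, u_n + (h/2)·k1); u_{n+1} = u_n + h·k2.
x=1.000000, u=1.710000:
  k1 = f(1.000000, 1.710000) = 1.388671
  k2 = f(1.145000, 1.911357) = 1.522344
  u ← 1.710000 + 0.29·1.522344 = 2.151480
x=1.290000, u=2.151480:
  k1 = f(1.290000, 2.151480) = 1.649309
  k2 = f(1.435000, 2.390630) = 1.755795
  u ← 2.151480 + 0.29·1.755795 = 2.660661
u(1.58) ≈ 2.6607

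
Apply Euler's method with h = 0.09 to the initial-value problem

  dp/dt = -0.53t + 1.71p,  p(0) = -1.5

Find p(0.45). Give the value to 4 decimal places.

-3.1186

Euler: p_{n+1} = p_n + h·f(t_n, p_n).
t=0.000000, p=-1.500000: f=-2.565000 → p ← -1.500000 + 0.09·(-2.565000) = -1.730850
t=0.090000, p=-1.730850: f=-3.007454 → p ← -1.730850 + 0.09·(-3.007454) = -2.001521
t=0.180000, p=-2.001521: f=-3.518001 → p ← -2.001521 + 0.09·(-3.518001) = -2.318141
t=0.270000, p=-2.318141: f=-4.107121 → p ← -2.318141 + 0.09·(-4.107121) = -2.687782
t=0.360000, p=-2.687782: f=-4.786907 → p ← -2.687782 + 0.09·(-4.786907) = -3.118603
p(0.45) ≈ -3.1186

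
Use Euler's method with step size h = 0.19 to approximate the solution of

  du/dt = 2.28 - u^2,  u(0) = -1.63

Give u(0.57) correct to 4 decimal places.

Euler: u_{n+1} = u_n + h·f(t_n, u_n).
t=0.000000, u=-1.630000: f=-0.376900 → u ← -1.630000 + 0.19·(-0.376900) = -1.701611
t=0.190000, u=-1.701611: f=-0.615480 → u ← -1.701611 + 0.19·(-0.615480) = -1.818552
t=0.380000, u=-1.818552: f=-1.027132 → u ← -1.818552 + 0.19·(-1.027132) = -2.013707
u(0.57) ≈ -2.0137

-2.0137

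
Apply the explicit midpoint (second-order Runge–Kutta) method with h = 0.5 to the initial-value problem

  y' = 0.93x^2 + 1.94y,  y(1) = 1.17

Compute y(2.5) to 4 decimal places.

Midpoint: k1 = f(x_n, y_n); k2 = f(x_n + h/2, y_n + (h/2)·k1); y_{n+1} = y_n + h·k2.
x=1.000000, y=1.170000:
  k1 = f(1.000000, 1.170000) = 3.199800
  k2 = f(1.250000, 1.969950) = 5.274828
  y ← 1.170000 + 0.5·5.274828 = 3.807414
x=1.500000, y=3.807414:
  k1 = f(1.500000, 3.807414) = 9.478883
  k2 = f(1.750000, 6.177135) = 14.831766
  y ← 3.807414 + 0.5·14.831766 = 11.223297
x=2.000000, y=11.223297:
  k1 = f(2.000000, 11.223297) = 25.493197
  k2 = f(2.250000, 17.596596) = 38.845522
  y ← 11.223297 + 0.5·38.845522 = 30.646058
y(2.5) ≈ 30.6461

30.6461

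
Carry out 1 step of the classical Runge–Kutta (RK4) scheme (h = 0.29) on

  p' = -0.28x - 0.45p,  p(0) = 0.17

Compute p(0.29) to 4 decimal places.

RK4: k1 = f(x_n, p_n); k2 = f(x_n + h/2, p_n + (h/2)·k1); k3 = f(x_n + h/2, p_n + (h/2)·k2); k4 = f(x_n + h, p_n + h·k3); p_{n+1} = p_n + (h/6)·(k1 + 2k2 + 2k3 + k4).
x=0.000000, p=0.170000:
  k1 = f(0.000000, 0.170000) = -0.076500
  k2 = f(0.145000, 0.158908) = -0.112108
  k3 = f(0.145000, 0.153744) = -0.109785
  k4 = f(0.290000, 0.138162) = -0.143373
  p ← 0.170000 + (0.29/6)·(k1 + 2k2 + 2k3 + k4) = 0.137923
p(0.29) ≈ 0.1379

0.1379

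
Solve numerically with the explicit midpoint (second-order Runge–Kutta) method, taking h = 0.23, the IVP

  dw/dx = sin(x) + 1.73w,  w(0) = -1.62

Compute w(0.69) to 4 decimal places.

Midpoint: k1 = f(x_n, w_n); k2 = f(x_n + h/2, w_n + (h/2)·k1); w_{n+1} = w_n + h·k2.
x=0.000000, w=-1.620000:
  k1 = f(0.000000, -1.620000) = -2.802600
  k2 = f(0.115000, -1.942299) = -3.245431
  w ← -1.620000 + 0.23·(-3.245431) = -2.366449
x=0.230000, w=-2.366449:
  k1 = f(0.230000, -2.366449) = -3.865979
  k2 = f(0.345000, -2.811037) = -4.524897
  w ← -2.366449 + 0.23·(-4.524897) = -3.407175
x=0.460000, w=-3.407175:
  k1 = f(0.460000, -3.407175) = -5.450465
  k2 = f(0.575000, -4.033979) = -6.434948
  w ← -3.407175 + 0.23·(-6.434948) = -4.887213
w(0.69) ≈ -4.8872

-4.8872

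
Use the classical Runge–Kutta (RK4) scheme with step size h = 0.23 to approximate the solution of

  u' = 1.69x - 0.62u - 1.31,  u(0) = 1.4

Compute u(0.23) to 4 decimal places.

RK4: k1 = f(x_n, u_n); k2 = f(x_n + h/2, u_n + (h/2)·k1); k3 = f(x_n + h/2, u_n + (h/2)·k2); k4 = f(x_n + h, u_n + h·k3); u_{n+1} = u_n + (h/6)·(k1 + 2k2 + 2k3 + k4).
x=0.000000, u=1.400000:
  k1 = f(0.000000, 1.400000) = -2.178000
  k2 = f(0.115000, 1.149530) = -1.828359
  k3 = f(0.115000, 1.189739) = -1.853288
  k4 = f(0.230000, 0.973744) = -1.525021
  u ← 1.400000 + (0.23/6)·(k1 + 2k2 + 2k3 + k4) = 0.975791
u(0.23) ≈ 0.9758

0.9758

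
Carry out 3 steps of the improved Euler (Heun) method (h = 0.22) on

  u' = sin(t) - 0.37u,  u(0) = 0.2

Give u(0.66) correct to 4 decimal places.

Heun: k1 = f(t_n, u_n); k2 = f(t_n + h, u_n + h·k1); u_{n+1} = u_n + (h/2)·(k1 + k2).
t=0.000000, u=0.200000:
  k1 = f(0.000000, 0.200000) = -0.074000
  k2 = f(0.220000, 0.183720) = 0.150253
  u ← 0.200000 + (0.22/2)·(-0.074000 + 0.150253) = 0.208388
t=0.220000, u=0.208388:
  k1 = f(0.220000, 0.208388) = 0.141126
  k2 = f(0.440000, 0.239436) = 0.337348
  u ← 0.208388 + (0.22/2)·(0.141126 + 0.337348) = 0.261020
t=0.440000, u=0.261020:
  k1 = f(0.440000, 0.261020) = 0.329362
  k2 = f(0.660000, 0.333480) = 0.489729
  u ← 0.261020 + (0.22/2)·(0.329362 + 0.489729) = 0.351120
u(0.66) ≈ 0.3511

0.3511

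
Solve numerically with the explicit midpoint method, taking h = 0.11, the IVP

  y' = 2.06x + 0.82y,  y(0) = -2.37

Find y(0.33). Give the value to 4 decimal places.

Midpoint: k1 = f(x_n, y_n); k2 = f(x_n + h/2, y_n + (h/2)·k1); y_{n+1} = y_n + h·k2.
x=0.000000, y=-2.370000:
  k1 = f(0.000000, -2.370000) = -1.943400
  k2 = f(0.055000, -2.476887) = -1.917747
  y ← -2.370000 + 0.11·(-1.917747) = -2.580952
x=0.110000, y=-2.580952:
  k1 = f(0.110000, -2.580952) = -1.889781
  k2 = f(0.165000, -2.684890) = -1.861710
  y ← -2.580952 + 0.11·(-1.861710) = -2.785740
x=0.220000, y=-2.785740:
  k1 = f(0.220000, -2.785740) = -1.831107
  k2 = f(0.275000, -2.886451) = -1.800390
  y ← -2.785740 + 0.11·(-1.800390) = -2.983783
y(0.33) ≈ -2.9838

-2.9838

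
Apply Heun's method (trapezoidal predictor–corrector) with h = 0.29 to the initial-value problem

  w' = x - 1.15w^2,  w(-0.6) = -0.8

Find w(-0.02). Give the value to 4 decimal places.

Heun: k1 = f(x_n, w_n); k2 = f(x_n + h, w_n + h·k1); w_{n+1} = w_n + (h/2)·(k1 + k2).
x=-0.600000, w=-0.800000:
  k1 = f(-0.600000, -0.800000) = -1.336000
  k2 = f(-0.310000, -1.187440) = -1.931516
  w ← -0.800000 + (0.29/2)·(-1.336000 + (-1.931516)) = -1.273790
x=-0.310000, w=-1.273790:
  k1 = f(-0.310000, -1.273790) = -2.175922
  k2 = f(-0.020000, -1.904807) = -4.192533
  w ← -1.273790 + (0.29/2)·(-2.175922 + (-4.192533)) = -2.197216
w(-0.02) ≈ -2.1972

-2.1972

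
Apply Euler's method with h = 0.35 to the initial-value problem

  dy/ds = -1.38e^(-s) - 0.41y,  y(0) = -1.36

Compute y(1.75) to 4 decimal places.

-1.5405

Euler: y_{n+1} = y_n + h·f(s_n, y_n).
s=0.000000, y=-1.360000: f=-0.822400 → y ← -1.360000 + 0.35·(-0.822400) = -1.647840
s=0.350000, y=-1.647840: f=-0.296855 → y ← -1.647840 + 0.35·(-0.296855) = -1.751739
s=0.700000, y=-1.751739: f=0.032925 → y ← -1.751739 + 0.35·0.032925 = -1.740215
s=1.050000, y=-1.740215: f=0.230574 → y ← -1.740215 + 0.35·0.230574 = -1.659514
s=1.400000, y=-1.659514: f=0.340097 → y ← -1.659514 + 0.35·0.340097 = -1.540480
y(1.75) ≈ -1.5405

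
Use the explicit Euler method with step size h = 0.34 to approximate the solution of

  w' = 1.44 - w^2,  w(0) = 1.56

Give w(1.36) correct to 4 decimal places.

Euler: w_{n+1} = w_n + h·f(s_n, w_n).
s=0.000000, w=1.560000: f=-0.993600 → w ← 1.560000 + 0.34·(-0.993600) = 1.222176
s=0.340000, w=1.222176: f=-0.053714 → w ← 1.222176 + 0.34·(-0.053714) = 1.203913
s=0.680000, w=1.203913: f=-0.009407 → w ← 1.203913 + 0.34·(-0.009407) = 1.200715
s=1.020000, w=1.200715: f=-0.001716 → w ← 1.200715 + 0.34·(-0.001716) = 1.200131
w(1.36) ≈ 1.2001

1.2001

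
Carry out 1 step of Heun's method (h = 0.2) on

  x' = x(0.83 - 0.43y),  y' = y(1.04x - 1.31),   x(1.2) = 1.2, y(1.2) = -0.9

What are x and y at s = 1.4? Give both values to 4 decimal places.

Heun on (x,y): k1 = f(s_n, state_n); k2 = f(s_n + h, state_n + h·k1); state_{n+1} = state_n + (h/2)·(k1 + k2).
1.200000: (1.200000, -0.900000)
  k1 = (1.460400, 0.055800)
  predictor → (1.492080, -0.888840)
  k2 = (1.808701, -0.214889)
  → (1.526910, -0.915909)
(x(1.4), y(1.4)) ≈ (1.5269, -0.9159)

1.5269, -0.9159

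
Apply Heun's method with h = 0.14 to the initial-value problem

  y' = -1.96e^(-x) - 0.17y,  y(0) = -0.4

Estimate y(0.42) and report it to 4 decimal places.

-1.0202

Heun: k1 = f(x_n, y_n); k2 = f(x_n + h, y_n + h·k1); y_{n+1} = y_n + (h/2)·(k1 + k2).
x=0.000000, y=-0.400000:
  k1 = f(0.000000, -0.400000) = -1.892000
  k2 = f(0.140000, -0.664880) = -1.590913
  y ← -0.400000 + (0.14/2)·(-1.892000 + (-1.590913)) = -0.643804
x=0.140000, y=-0.643804:
  k1 = f(0.140000, -0.643804) = -1.594495
  k2 = f(0.280000, -0.867033) = -1.333940
  y ← -0.643804 + (0.14/2)·(-1.594495 + (-1.333940)) = -0.848794
x=0.280000, y=-0.848794:
  k1 = f(0.280000, -0.848794) = -1.337041
  k2 = f(0.420000, -1.035980) = -1.111695
  y ← -0.848794 + (0.14/2)·(-1.337041 + (-1.111695)) = -1.020206
y(0.42) ≈ -1.0202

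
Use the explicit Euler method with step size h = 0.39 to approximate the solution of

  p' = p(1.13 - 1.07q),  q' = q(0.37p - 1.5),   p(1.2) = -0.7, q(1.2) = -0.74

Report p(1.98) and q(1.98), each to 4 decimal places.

Euler on (p,q): p_{n+1} = p_n + h·p', q_{n+1} = q_n + h·q'.
1.200000: (-0.700000, -0.740000); f=(-1.345260, 1.301660) → (-1.224651, -0.232353)
1.590000: (-1.224651, -0.232353); f=(-1.688326, 0.453813) → (-1.883098, -0.055366)
(p(1.98), q(1.98)) ≈ (-1.8831, -0.0554)

-1.8831, -0.0554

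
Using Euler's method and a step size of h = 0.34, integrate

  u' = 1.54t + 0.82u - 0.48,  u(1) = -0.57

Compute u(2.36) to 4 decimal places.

1.9205

Euler: u_{n+1} = u_n + h·f(t_n, u_n).
t=1.000000, u=-0.570000: f=0.592600 → u ← -0.570000 + 0.34·0.592600 = -0.368516
t=1.340000, u=-0.368516: f=1.281417 → u ← -0.368516 + 0.34·1.281417 = 0.067166
t=1.680000, u=0.067166: f=2.162276 → u ← 0.067166 + 0.34·2.162276 = 0.802340
t=2.020000, u=0.802340: f=3.288718 → u ← 0.802340 + 0.34·3.288718 = 1.920504
u(2.36) ≈ 1.9205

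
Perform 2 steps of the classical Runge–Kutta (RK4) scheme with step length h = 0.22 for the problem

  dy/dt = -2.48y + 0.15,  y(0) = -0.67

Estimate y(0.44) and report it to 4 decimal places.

-0.1851

RK4: k1 = f(t_n, y_n); k2 = f(t_n + h/2, y_n + (h/2)·k1); k3 = f(t_n + h/2, y_n + (h/2)·k2); k4 = f(t_n + h, y_n + h·k3); y_{n+1} = y_n + (h/6)·(k1 + 2k2 + 2k3 + k4).
t=0.000000, y=-0.670000:
  k1 = f(0.000000, -0.670000) = 1.811600
  k2 = f(0.110000, -0.470724) = 1.317396
  k3 = f(0.110000, -0.525086) = 1.452215
  k4 = f(0.220000, -0.350513) = 1.019272
  y ← -0.670000 + (0.22/6)·(k1 + 2k2 + 2k3 + k4) = -0.363097
t=0.220000, y=-0.363097:
  k1 = f(0.220000, -0.363097) = 1.050480
  k2 = f(0.330000, -0.247544) = 0.763909
  k3 = f(0.330000, -0.279067) = 0.842085
  k4 = f(0.440000, -0.177838) = 0.591038
  y ← -0.363097 + (0.22/6)·(k1 + 2k2 + 2k3 + k4) = -0.185135
y(0.44) ≈ -0.1851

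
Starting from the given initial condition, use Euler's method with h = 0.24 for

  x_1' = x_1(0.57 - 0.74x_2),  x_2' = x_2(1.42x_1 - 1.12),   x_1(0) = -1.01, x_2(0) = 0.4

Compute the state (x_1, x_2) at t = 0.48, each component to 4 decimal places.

-1.1941, 0.0564

Euler on (x_1,x_2): x_1_{n+1} = x_1_n + h·x_1', x_2_{n+1} = x_2_n + h·x_2'.
0.000000: (-1.010000, 0.400000); f=(-0.276740, -1.021680) → (-1.076418, 0.154797)
0.240000: (-1.076418, 0.154797); f=(-0.490255, -0.409981) → (-1.194079, 0.056401)
(x_1(0.48), x_2(0.48)) ≈ (-1.1941, 0.0564)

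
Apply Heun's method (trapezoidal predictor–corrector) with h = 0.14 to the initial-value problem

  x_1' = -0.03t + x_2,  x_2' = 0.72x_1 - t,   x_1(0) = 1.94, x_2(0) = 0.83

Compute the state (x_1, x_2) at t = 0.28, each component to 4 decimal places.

2.2250, 1.2080

Heun on (x_1,x_2): k1 = f(t_n, state_n); k2 = f(t_n + h, state_n + h·k1); state_{n+1} = state_n + (h/2)·(k1 + k2).
0.000000: (1.940000, 0.830000)
  k1 = (0.830000, 1.396800)
  predictor → (2.056200, 1.025552)
  k2 = (1.021352, 1.340464)
  → (2.069595, 1.021608)
0.140000: (2.069595, 1.021608)
  k1 = (1.017408, 1.350108)
  predictor → (2.212032, 1.210624)
  k2 = (1.202224, 1.312663)
  → (2.224969, 1.208002)
(x_1(0.28), x_2(0.28)) ≈ (2.2250, 1.2080)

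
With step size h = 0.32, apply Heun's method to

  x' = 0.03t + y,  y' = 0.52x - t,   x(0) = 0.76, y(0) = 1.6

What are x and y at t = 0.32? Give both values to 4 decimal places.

1.2938, 1.7179

Heun on (x,y): k1 = f(t_n, state_n); k2 = f(t_n + h, state_n + h·k1); state_{n+1} = state_n + (h/2)·(k1 + k2).
0.000000: (0.760000, 1.600000)
  k1 = (1.600000, 0.395200)
  predictor → (1.272000, 1.726464)
  k2 = (1.736064, 0.341440)
  → (1.293770, 1.717862)
(x(0.32), y(0.32)) ≈ (1.2938, 1.7179)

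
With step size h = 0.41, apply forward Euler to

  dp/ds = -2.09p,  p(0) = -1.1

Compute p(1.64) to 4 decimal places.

-0.0005

Euler: p_{n+1} = p_n + h·f(s_n, p_n).
s=0.000000, p=-1.100000: f=2.299000 → p ← -1.100000 + 0.41·2.299000 = -0.157410
s=0.410000, p=-0.157410: f=0.328987 → p ← -0.157410 + 0.41·0.328987 = -0.022525
s=0.820000, p=-0.022525: f=0.047078 → p ← -0.022525 + 0.41·0.047078 = -0.003223
s=1.230000, p=-0.003223: f=0.006737 → p ← -0.003223 + 0.41·0.006737 = -0.000461
p(1.64) ≈ -0.0005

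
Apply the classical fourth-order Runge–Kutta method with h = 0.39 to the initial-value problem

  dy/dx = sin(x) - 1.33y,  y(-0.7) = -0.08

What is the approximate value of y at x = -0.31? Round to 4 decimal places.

-0.1892

RK4: k1 = f(x_n, y_n); k2 = f(x_n + h/2, y_n + (h/2)·k1); k3 = f(x_n + h/2, y_n + (h/2)·k2); k4 = f(x_n + h, y_n + h·k3); y_{n+1} = y_n + (h/6)·(k1 + 2k2 + 2k3 + k4).
x=-0.700000, y=-0.080000:
  k1 = f(-0.700000, -0.080000) = -0.537818
  k2 = f(-0.505000, -0.184874) = -0.237924
  k3 = f(-0.505000, -0.126395) = -0.315702
  k4 = f(-0.310000, -0.203124) = -0.034904
  y ← -0.080000 + (0.39/6)·(k1 + 2k2 + 2k3 + k4) = -0.189198
y(-0.31) ≈ -0.1892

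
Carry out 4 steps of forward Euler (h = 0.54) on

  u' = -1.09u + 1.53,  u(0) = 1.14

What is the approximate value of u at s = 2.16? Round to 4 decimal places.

1.3961

Euler: u_{n+1} = u_n + h·f(s_n, u_n).
s=0.000000, u=1.140000: f=0.287400 → u ← 1.140000 + 0.54·0.287400 = 1.295196
s=0.540000, u=1.295196: f=0.118236 → u ← 1.295196 + 0.54·0.118236 = 1.359044
s=1.080000, u=1.359044: f=0.048642 → u ← 1.359044 + 0.54·0.048642 = 1.385311
s=1.620000, u=1.385311: f=0.020011 → u ← 1.385311 + 0.54·0.020011 = 1.396117
u(2.16) ≈ 1.3961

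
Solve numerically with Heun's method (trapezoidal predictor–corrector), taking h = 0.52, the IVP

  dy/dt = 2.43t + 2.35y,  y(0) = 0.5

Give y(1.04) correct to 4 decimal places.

6.7688

Heun: k1 = f(t_n, y_n); k2 = f(t_n + h, y_n + h·k1); y_{n+1} = y_n + (h/2)·(k1 + k2).
t=0.000000, y=0.500000:
  k1 = f(0.000000, 0.500000) = 1.175000
  k2 = f(0.520000, 1.111000) = 3.874450
  y ← 0.500000 + (0.52/2)·(1.175000 + 3.874450) = 1.812857
t=0.520000, y=1.812857:
  k1 = f(0.520000, 1.812857) = 5.523814
  k2 = f(1.040000, 4.685240) = 13.537515
  y ← 1.812857 + (0.52/2)·(5.523814 + 13.537515) = 6.768802
y(1.04) ≈ 6.7688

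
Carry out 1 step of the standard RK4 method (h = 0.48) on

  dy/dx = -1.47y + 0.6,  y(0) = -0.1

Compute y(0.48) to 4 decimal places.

RK4: k1 = f(x_n, y_n); k2 = f(x_n + h/2, y_n + (h/2)·k1); k3 = f(x_n + h/2, y_n + (h/2)·k2); k4 = f(x_n + h, y_n + h·k3); y_{n+1} = y_n + (h/6)·(k1 + 2k2 + 2k3 + k4).
x=0.000000, y=-0.100000:
  k1 = f(0.000000, -0.100000) = 0.747000
  k2 = f(0.240000, 0.079280) = 0.483458
  k3 = f(0.240000, 0.016030) = 0.576436
  k4 = f(0.480000, 0.176689) = 0.340267
  y ← -0.100000 + (0.48/6)·(k1 + 2k2 + 2k3 + k4) = 0.156564
y(0.48) ≈ 0.1566

0.1566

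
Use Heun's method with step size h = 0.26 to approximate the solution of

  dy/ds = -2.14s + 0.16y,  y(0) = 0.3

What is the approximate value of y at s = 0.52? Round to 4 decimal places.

Heun: k1 = f(s_n, y_n); k2 = f(s_n + h, y_n + h·k1); y_{n+1} = y_n + (h/2)·(k1 + k2).
s=0.000000, y=0.300000:
  k1 = f(0.000000, 0.300000) = 0.048000
  k2 = f(0.260000, 0.312480) = -0.506403
  y ← 0.300000 + (0.26/2)·(0.048000 + (-0.506403)) = 0.240408
s=0.260000, y=0.240408:
  k1 = f(0.260000, 0.240408) = -0.517935
  k2 = f(0.520000, 0.105745) = -1.095881
  y ← 0.240408 + (0.26/2)·(-0.517935 + (-1.095881)) = 0.030612
y(0.52) ≈ 0.0306

0.0306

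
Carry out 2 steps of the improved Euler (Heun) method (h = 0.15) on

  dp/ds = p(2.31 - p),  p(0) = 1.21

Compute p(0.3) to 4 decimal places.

Heun: k1 = f(s_n, p_n); k2 = f(s_n + h, p_n + h·k1); p_{n+1} = p_n + (h/2)·(k1 + k2).
s=0.000000, p=1.210000:
  k1 = f(0.000000, 1.210000) = 1.331000
  k2 = f(0.150000, 1.409650) = 1.269178
  p ← 1.210000 + (0.15/2)·(1.331000 + 1.269178) = 1.405013
s=0.150000, p=1.405013:
  k1 = f(0.150000, 1.405013) = 1.271518
  k2 = f(0.300000, 1.595741) = 1.139772
  p ← 1.405013 + (0.15/2)·(1.271518 + 1.139772) = 1.585860
p(0.3) ≈ 1.5859

1.5859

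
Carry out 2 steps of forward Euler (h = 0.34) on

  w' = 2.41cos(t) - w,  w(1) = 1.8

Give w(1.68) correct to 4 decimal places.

Euler: w_{n+1} = w_n + h·f(t_n, w_n).
t=1.000000, w=1.800000: f=-0.497871 → w ← 1.800000 + 0.34·(-0.497871) = 1.630724
t=1.340000, w=1.630724: f=-1.079429 → w ← 1.630724 + 0.34·(-1.079429) = 1.263718
w(1.68) ≈ 1.2637

1.2637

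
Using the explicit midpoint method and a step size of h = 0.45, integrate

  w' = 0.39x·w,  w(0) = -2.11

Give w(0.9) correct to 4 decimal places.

-2.4634

Midpoint: k1 = f(x_n, w_n); k2 = f(x_n + h/2, w_n + (h/2)·k1); w_{n+1} = w_n + h·k2.
x=0.000000, w=-2.110000:
  k1 = f(0.000000, -2.110000) = 0.000000
  k2 = f(0.225000, -2.110000) = -0.185152
  w ← -2.110000 + 0.45·(-0.185152) = -2.193319
x=0.450000, w=-2.193319:
  k1 = f(0.450000, -2.193319) = -0.384927
  k2 = f(0.675000, -2.279927) = -0.600191
  w ← -2.193319 + 0.45·(-0.600191) = -2.463405
w(0.9) ≈ -2.4634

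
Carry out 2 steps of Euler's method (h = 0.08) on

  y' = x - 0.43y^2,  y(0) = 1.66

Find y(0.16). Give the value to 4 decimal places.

1.4873

Euler: y_{n+1} = y_n + h·f(x_n, y_n).
x=0.000000, y=1.660000: f=-1.184908 → y ← 1.660000 + 0.08·(-1.184908) = 1.565207
x=0.080000, y=1.565207: f=-0.973446 → y ← 1.565207 + 0.08·(-0.973446) = 1.487332
y(0.16) ≈ 1.4873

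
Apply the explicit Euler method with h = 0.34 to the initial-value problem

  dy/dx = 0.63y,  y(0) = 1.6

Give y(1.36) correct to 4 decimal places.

3.4776

Euler: y_{n+1} = y_n + h·f(x_n, y_n).
x=0.000000, y=1.600000: f=1.008000 → y ← 1.600000 + 0.34·1.008000 = 1.942720
x=0.340000, y=1.942720: f=1.223914 → y ← 1.942720 + 0.34·1.223914 = 2.358851
x=0.680000, y=2.358851: f=1.486076 → y ← 2.358851 + 0.34·1.486076 = 2.864116
x=1.020000, y=2.864116: f=1.804393 → y ← 2.864116 + 0.34·1.804393 = 3.477610
y(1.36) ≈ 3.4776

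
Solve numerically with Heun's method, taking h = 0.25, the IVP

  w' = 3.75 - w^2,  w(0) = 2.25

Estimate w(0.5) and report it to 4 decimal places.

2.0147

Heun: k1 = f(t_n, w_n); k2 = f(t_n + h, w_n + h·k1); w_{n+1} = w_n + (h/2)·(k1 + k2).
t=0.000000, w=2.250000:
  k1 = f(0.000000, 2.250000) = -1.312500
  k2 = f(0.250000, 1.921875) = 0.056396
  w ← 2.250000 + (0.25/2)·(-1.312500 + 0.056396) = 2.092987
t=0.250000, w=2.092987:
  k1 = f(0.250000, 2.092987) = -0.630595
  k2 = f(0.500000, 1.935338) = 0.004465
  w ← 2.092987 + (0.25/2)·(-0.630595 + 0.004465) = 2.014721
w(0.5) ≈ 2.0147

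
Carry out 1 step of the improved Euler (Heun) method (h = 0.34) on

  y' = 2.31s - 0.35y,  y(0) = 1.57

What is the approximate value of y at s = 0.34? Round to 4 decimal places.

Heun: k1 = f(s_n, y_n); k2 = f(s_n + h, y_n + h·k1); y_{n+1} = y_n + (h/2)·(k1 + k2).
s=0.000000, y=1.570000:
  k1 = f(0.000000, 1.570000) = -0.549500
  k2 = f(0.340000, 1.383170) = 0.301291
  y ← 1.570000 + (0.34/2)·(-0.549500 + 0.301291) = 1.527804
y(0.34) ≈ 1.5278

1.5278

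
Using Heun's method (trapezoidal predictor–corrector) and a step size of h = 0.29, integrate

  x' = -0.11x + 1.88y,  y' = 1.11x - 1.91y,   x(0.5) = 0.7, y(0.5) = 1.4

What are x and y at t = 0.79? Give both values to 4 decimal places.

Heun on (x,y): k1 = f(t_n, state_n); k2 = f(t_n + h, state_n + h·k1); state_{n+1} = state_n + (h/2)·(k1 + k2).
0.500000: (0.700000, 1.400000)
  k1 = (2.555000, -1.897000)
  predictor → (1.440950, 0.849870)
  k2 = (1.439251, -0.023797)
  → (1.279166, 1.121484)
(x(0.79), y(0.79)) ≈ (1.2792, 1.1215)

1.2792, 1.1215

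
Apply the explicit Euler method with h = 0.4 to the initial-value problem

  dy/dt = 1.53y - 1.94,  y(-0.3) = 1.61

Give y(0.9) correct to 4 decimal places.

Euler: y_{n+1} = y_n + h·f(t_n, y_n).
t=-0.300000, y=1.610000: f=0.523300 → y ← 1.610000 + 0.4·0.523300 = 1.819320
t=0.100000, y=1.819320: f=0.843560 → y ← 1.819320 + 0.4·0.843560 = 2.156744
t=0.500000, y=2.156744: f=1.359818 → y ← 2.156744 + 0.4·1.359818 = 2.700671
y(0.9) ≈ 2.7007

2.7007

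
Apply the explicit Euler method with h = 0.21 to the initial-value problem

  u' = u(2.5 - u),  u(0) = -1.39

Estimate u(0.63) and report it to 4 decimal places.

Euler: u_{n+1} = u_n + h·f(x_n, u_n).
x=0.000000, u=-1.390000: f=-5.407100 → u ← -1.390000 + 0.21·(-5.407100) = -2.525491
x=0.210000, u=-2.525491: f=-12.691832 → u ← -2.525491 + 0.21·(-12.691832) = -5.190776
x=0.420000, u=-5.190776: f=-39.921093 → u ← -5.190776 + 0.21·(-39.921093) = -13.574205
u(0.63) ≈ -13.5742

-13.5742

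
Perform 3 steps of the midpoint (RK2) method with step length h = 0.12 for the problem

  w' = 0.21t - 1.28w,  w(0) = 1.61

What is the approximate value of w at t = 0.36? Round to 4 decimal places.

1.0295

Midpoint: k1 = f(t_n, w_n); k2 = f(t_n + h/2, w_n + (h/2)·k1); w_{n+1} = w_n + h·k2.
t=0.000000, w=1.610000:
  k1 = f(0.000000, 1.610000) = -2.060800
  k2 = f(0.060000, 1.486352) = -1.889931
  w ← 1.610000 + 0.12·(-1.889931) = 1.383208
t=0.120000, w=1.383208:
  k1 = f(0.120000, 1.383208) = -1.745307
  k2 = f(0.180000, 1.278490) = -1.598667
  w ← 1.383208 + 0.12·(-1.598667) = 1.191368
t=0.240000, w=1.191368:
  k1 = f(0.240000, 1.191368) = -1.474551
  k2 = f(0.300000, 1.102895) = -1.348706
  w ← 1.191368 + 0.12·(-1.348706) = 1.029524
w(0.36) ≈ 1.0295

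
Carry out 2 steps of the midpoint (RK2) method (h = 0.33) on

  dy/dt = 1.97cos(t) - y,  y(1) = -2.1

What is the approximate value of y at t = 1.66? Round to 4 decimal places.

-0.9346

Midpoint: k1 = f(t_n, y_n); k2 = f(t_n + h/2, y_n + (h/2)·k1); y_{n+1} = y_n + h·k2.
t=1.000000, y=-2.100000:
  k1 = f(1.000000, -2.100000) = 3.164396
  k2 = f(1.165000, -1.577875) = 2.355533
  y ← -2.100000 + 0.33·2.355533 = -1.322674
t=1.330000, y=-1.322674:
  k1 = f(1.330000, -1.322674) = 1.792472
  k2 = f(1.495000, -1.026916) = 1.176092
  y ← -1.322674 + 0.33·1.176092 = -0.934564
y(1.66) ≈ -0.9346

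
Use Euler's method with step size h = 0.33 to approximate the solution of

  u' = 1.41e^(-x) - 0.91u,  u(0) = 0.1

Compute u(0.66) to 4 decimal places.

Euler: u_{n+1} = u_n + h·f(x_n, u_n).
x=0.000000, u=0.100000: f=1.319000 → u ← 0.100000 + 0.33·1.319000 = 0.535270
x=0.330000, u=0.535270: f=0.526587 → u ← 0.535270 + 0.33·0.526587 = 0.709044
u(0.66) ≈ 0.7090

0.7090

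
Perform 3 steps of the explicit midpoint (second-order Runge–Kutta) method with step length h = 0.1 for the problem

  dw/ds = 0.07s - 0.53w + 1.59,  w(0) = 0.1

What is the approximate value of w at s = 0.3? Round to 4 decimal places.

0.5291

Midpoint: k1 = f(s_n, w_n); k2 = f(s_n + h/2, w_n + (h/2)·k1); w_{n+1} = w_n + h·k2.
s=0.000000, w=0.100000:
  k1 = f(0.000000, 0.100000) = 1.537000
  k2 = f(0.050000, 0.176850) = 1.499769
  w ← 0.100000 + 0.1·1.499769 = 0.249977
s=0.100000, w=0.249977:
  k1 = f(0.100000, 0.249977) = 1.464512
  k2 = f(0.150000, 0.323203) = 1.429203
  w ← 0.249977 + 0.1·1.429203 = 0.392897
s=0.200000, w=0.392897:
  k1 = f(0.200000, 0.392897) = 1.395764
  k2 = f(0.250000, 0.462685) = 1.362277
  w ← 0.392897 + 0.1·1.362277 = 0.529125
w(0.3) ≈ 0.5291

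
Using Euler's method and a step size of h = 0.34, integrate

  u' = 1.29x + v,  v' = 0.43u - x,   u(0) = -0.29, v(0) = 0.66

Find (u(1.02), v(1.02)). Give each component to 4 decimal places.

Euler on (u,v): u_{n+1} = u_n + h·u', v_{n+1} = v_n + h·v'.
0.000000: (-0.290000, 0.660000); f=(0.660000, -0.124700) → (-0.065600, 0.617602)
0.340000: (-0.065600, 0.617602); f=(1.056202, -0.368208) → (0.293509, 0.492411)
0.680000: (0.293509, 0.492411); f=(1.369611, -0.553791) → (0.759177, 0.304122)
(u(1.02), v(1.02)) ≈ (0.7592, 0.3041)

0.7592, 0.3041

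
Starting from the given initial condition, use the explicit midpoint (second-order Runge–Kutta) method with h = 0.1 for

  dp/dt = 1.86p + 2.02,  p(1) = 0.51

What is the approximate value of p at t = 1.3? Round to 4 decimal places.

1.6947

Midpoint: k1 = f(t_n, p_n); k2 = f(t_n + h/2, p_n + (h/2)·k1); p_{n+1} = p_n + h·k2.
t=1.000000, p=0.510000:
  k1 = f(1.000000, 0.510000) = 2.968600
  k2 = f(1.050000, 0.658430) = 3.244680
  p ← 0.510000 + 0.1·3.244680 = 0.834468
t=1.100000, p=0.834468:
  k1 = f(1.100000, 0.834468) = 3.572110
  k2 = f(1.150000, 1.013074) = 3.904317
  p ← 0.834468 + 0.1·3.904317 = 1.224900
t=1.200000, p=1.224900:
  k1 = f(1.200000, 1.224900) = 4.298313
  k2 = f(1.250000, 1.439815) = 4.698056
  p ← 1.224900 + 0.1·4.698056 = 1.694705
p(1.3) ≈ 1.6947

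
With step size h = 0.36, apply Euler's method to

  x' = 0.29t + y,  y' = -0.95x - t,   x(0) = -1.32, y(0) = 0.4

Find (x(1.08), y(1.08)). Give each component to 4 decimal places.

-0.3521, 1.1493

Euler on (x,y): x_{n+1} = x_n + h·x', y_{n+1} = y_n + h·y'.
0.000000: (-1.320000, 0.400000); f=(0.400000, 1.254000) → (-1.176000, 0.851440)
0.360000: (-1.176000, 0.851440); f=(0.955840, 0.757200) → (-0.831898, 1.124032)
0.720000: (-0.831898, 1.124032); f=(1.332832, 0.070303) → (-0.352078, 1.149341)
(x(1.08), y(1.08)) ≈ (-0.3521, 1.1493)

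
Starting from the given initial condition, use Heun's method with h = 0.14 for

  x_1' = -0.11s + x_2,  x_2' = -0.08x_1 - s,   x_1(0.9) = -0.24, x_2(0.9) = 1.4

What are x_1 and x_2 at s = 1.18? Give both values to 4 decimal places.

Heun on (x_1,x_2): k1 = f(s_n, state_n); k2 = f(s_n + h, state_n + h·k1); state_{n+1} = state_n + (h/2)·(k1 + k2).
0.900000: (-0.240000, 1.400000)
  k1 = (1.301000, -0.880800)
  predictor → (-0.057860, 1.276688)
  k2 = (1.162288, -1.035371)
  → (-0.067570, 1.265868)
1.040000: (-0.067570, 1.265868)
  k1 = (1.151468, -1.034594)
  predictor → (0.093636, 1.121025)
  k2 = (0.991225, -1.187491)
  → (0.082419, 1.110322)
(x_1(1.18), x_2(1.18)) ≈ (0.0824, 1.1103)

0.0824, 1.1103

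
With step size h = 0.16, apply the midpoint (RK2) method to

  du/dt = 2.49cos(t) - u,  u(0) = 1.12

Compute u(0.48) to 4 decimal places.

1.6002

Midpoint: k1 = f(t_n, u_n); k2 = f(t_n + h/2, u_n + (h/2)·k1); u_{n+1} = u_n + h·k2.
t=0.000000, u=1.120000:
  k1 = f(0.000000, 1.120000) = 1.370000
  k2 = f(0.080000, 1.229600) = 1.252436
  u ← 1.120000 + 0.16·1.252436 = 1.320390
t=0.160000, u=1.320390:
  k1 = f(0.160000, 1.320390) = 1.137806
  k2 = f(0.240000, 1.411414) = 1.007217
  u ← 1.320390 + 0.16·1.007217 = 1.481545
t=0.320000, u=1.481545:
  k1 = f(0.320000, 1.481545) = 0.882052
  k2 = f(0.400000, 1.552109) = 0.741333
  u ← 1.481545 + 0.16·0.741333 = 1.600158
u(0.48) ≈ 1.6002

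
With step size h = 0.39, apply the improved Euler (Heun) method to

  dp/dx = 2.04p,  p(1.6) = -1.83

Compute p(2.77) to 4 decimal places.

-17.2420

Heun: k1 = f(x_n, p_n); k2 = f(x_n + h, p_n + h·k1); p_{n+1} = p_n + (h/2)·(k1 + k2).
x=1.600000, p=-1.830000:
  k1 = f(1.600000, -1.830000) = -3.733200
  k2 = f(1.990000, -3.285948) = -6.703334
  p ← -1.830000 + (0.39/2)·(-3.733200 + (-6.703334)) = -3.865124
x=1.990000, p=-3.865124:
  k1 = f(1.990000, -3.865124) = -7.884853
  k2 = f(2.380000, -6.940217) = -14.158042
  p ← -3.865124 + (0.39/2)·(-7.884853 + (-14.158042)) = -8.163489
x=2.380000, p=-8.163489:
  k1 = f(2.380000, -8.163489) = -16.653517
  k2 = f(2.770000, -14.658360) = -29.903055
  p ← -8.163489 + (0.39/2)·(-16.653517 + (-29.903055)) = -17.242020
p(2.77) ≈ -17.2420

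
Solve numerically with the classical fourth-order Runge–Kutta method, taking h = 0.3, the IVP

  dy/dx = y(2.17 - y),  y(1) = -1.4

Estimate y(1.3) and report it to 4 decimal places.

RK4: k1 = f(x_n, y_n); k2 = f(x_n + h/2, y_n + (h/2)·k1); k3 = f(x_n + h/2, y_n + (h/2)·k2); k4 = f(x_n + h, y_n + h·k3); y_{n+1} = y_n + (h/6)·(k1 + 2k2 + 2k3 + k4).
x=1.000000, y=-1.400000:
  k1 = f(1.000000, -1.400000) = -4.998000
  k2 = f(1.150000, -2.149700) = -9.286059
  k3 = f(1.150000, -2.792909) = -13.860952
  k4 = f(1.300000, -5.558286) = -42.956019
  y ← -1.400000 + (0.3/6)·(k1 + 2k2 + 2k3 + k4) = -6.112402
y(1.3) ≈ -6.1124

-6.1124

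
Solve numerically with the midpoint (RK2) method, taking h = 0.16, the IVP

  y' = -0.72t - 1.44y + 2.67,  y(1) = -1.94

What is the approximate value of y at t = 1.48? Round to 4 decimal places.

Midpoint: k1 = f(t_n, y_n); k2 = f(t_n + h/2, y_n + (h/2)·k1); y_{n+1} = y_n + h·k2.
t=1.000000, y=-1.940000:
  k1 = f(1.000000, -1.940000) = 4.743600
  k2 = f(1.080000, -1.560512) = 4.139537
  y ← -1.940000 + 0.16·4.139537 = -1.277674
t=1.160000, y=-1.277674:
  k1 = f(1.160000, -1.277674) = 3.674651
  k2 = f(1.240000, -0.983702) = 3.193731
  y ← -1.277674 + 0.16·3.193731 = -0.766677
t=1.320000, y=-0.766677:
  k1 = f(1.320000, -0.766677) = 2.823615
  k2 = f(1.400000, -0.540788) = 2.440735
  y ← -0.766677 + 0.16·2.440735 = -0.376160
y(1.48) ≈ -0.3762

-0.3762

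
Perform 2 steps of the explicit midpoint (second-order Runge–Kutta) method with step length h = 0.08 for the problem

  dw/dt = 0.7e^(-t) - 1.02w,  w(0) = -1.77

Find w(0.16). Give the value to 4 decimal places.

Midpoint: k1 = f(t_n, w_n); k2 = f(t_n + h/2, w_n + (h/2)·k1); w_{n+1} = w_n + h·k2.
t=0.000000, w=-1.770000:
  k1 = f(0.000000, -1.770000) = 2.505400
  k2 = f(0.040000, -1.669784) = 2.375732
  w ← -1.770000 + 0.08·2.375732 = -1.579941
t=0.080000, w=-1.579941:
  k1 = f(0.080000, -1.579941) = 2.257722
  k2 = f(0.120000, -1.489633) = 2.140270
  w ← -1.579941 + 0.08·2.140270 = -1.408720
w(0.16) ≈ -1.4087

-1.4087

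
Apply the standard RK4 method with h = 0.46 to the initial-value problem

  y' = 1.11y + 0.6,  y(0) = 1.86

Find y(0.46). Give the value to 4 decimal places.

3.4587

RK4: k1 = f(s_n, y_n); k2 = f(s_n + h/2, y_n + (h/2)·k1); k3 = f(s_n + h/2, y_n + (h/2)·k2); k4 = f(s_n + h, y_n + h·k3); y_{n+1} = y_n + (h/6)·(k1 + 2k2 + 2k3 + k4).
s=0.000000, y=1.860000:
  k1 = f(0.000000, 1.860000) = 2.664600
  k2 = f(0.230000, 2.472858) = 3.344872
  k3 = f(0.230000, 2.629321) = 3.518546
  k4 = f(0.460000, 3.478531) = 4.461170
  y ← 1.860000 + (0.46/6)·(k1 + 2k2 + 2k3 + k4) = 3.458700
y(0.46) ≈ 3.4587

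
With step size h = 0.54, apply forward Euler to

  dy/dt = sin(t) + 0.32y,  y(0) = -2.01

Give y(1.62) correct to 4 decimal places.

-2.4405

Euler: y_{n+1} = y_n + h·f(t_n, y_n).
t=0.000000, y=-2.010000: f=-0.643200 → y ← -2.010000 + 0.54·(-0.643200) = -2.357328
t=0.540000, y=-2.357328: f=-0.240209 → y ← -2.357328 + 0.54·(-0.240209) = -2.487041
t=1.080000, y=-2.487041: f=0.086105 → y ← -2.487041 + 0.54·0.086105 = -2.440544
y(1.62) ≈ -2.4405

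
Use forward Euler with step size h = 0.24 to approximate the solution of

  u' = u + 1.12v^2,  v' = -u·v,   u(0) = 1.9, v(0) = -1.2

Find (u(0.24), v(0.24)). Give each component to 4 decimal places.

2.7431, -0.6528

Euler on (u,v): u_{n+1} = u_n + h·u', v_{n+1} = v_n + h·v'.
0.000000: (1.900000, -1.200000); f=(3.512800, 2.280000) → (2.743072, -0.652800)
(u(0.24), v(0.24)) ≈ (2.7431, -0.6528)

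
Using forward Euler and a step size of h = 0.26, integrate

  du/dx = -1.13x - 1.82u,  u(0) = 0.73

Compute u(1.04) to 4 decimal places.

Euler: u_{n+1} = u_n + h·f(x_n, u_n).
x=0.000000, u=0.730000: f=-1.328600 → u ← 0.730000 + 0.26·(-1.328600) = 0.384564
x=0.260000, u=0.384564: f=-0.993706 → u ← 0.384564 + 0.26·(-0.993706) = 0.126200
x=0.520000, u=0.126200: f=-0.817285 → u ← 0.126200 + 0.26·(-0.817285) = -0.086294
x=0.780000, u=-0.086294: f=-0.724346 → u ← -0.086294 + 0.26·(-0.724346) = -0.274624
u(1.04) ≈ -0.2746

-0.2746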